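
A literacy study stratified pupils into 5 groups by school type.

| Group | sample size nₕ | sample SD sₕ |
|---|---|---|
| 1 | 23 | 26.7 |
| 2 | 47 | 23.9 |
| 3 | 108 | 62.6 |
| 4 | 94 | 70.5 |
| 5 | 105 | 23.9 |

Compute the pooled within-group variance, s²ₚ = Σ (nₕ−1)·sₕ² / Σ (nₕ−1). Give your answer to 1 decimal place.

2642.2

Degrees of freedom: 22 + 46 + 107 + 93 + 104 = 372.
Σ(nₕ−1)sₕ² = 22·712.89 + 46·571.21 + 107·3918.76 + 93·4970.25 + 104·571.21 = 982905.65.
s²ₚ = 982905.65 / 372 = 2642.219... → 2642.2.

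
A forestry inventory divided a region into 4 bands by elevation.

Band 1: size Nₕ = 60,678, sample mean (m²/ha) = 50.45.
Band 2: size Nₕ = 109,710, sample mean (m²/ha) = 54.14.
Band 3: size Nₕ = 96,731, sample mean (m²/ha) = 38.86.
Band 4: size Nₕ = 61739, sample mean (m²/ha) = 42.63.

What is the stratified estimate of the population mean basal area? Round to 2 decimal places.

46.80

N = 328858; weights Wₕ = Nₕ/N = (0.1845, 0.3336, 0.2941, 0.1877).
x̄_st = Σ Wₕ·x̄ₕ = 0.1845·50.45 + 0.3336·54.14 + 0.2941·38.86 + 0.1877·42.63 ≈ 46.8038...
→ 46.80.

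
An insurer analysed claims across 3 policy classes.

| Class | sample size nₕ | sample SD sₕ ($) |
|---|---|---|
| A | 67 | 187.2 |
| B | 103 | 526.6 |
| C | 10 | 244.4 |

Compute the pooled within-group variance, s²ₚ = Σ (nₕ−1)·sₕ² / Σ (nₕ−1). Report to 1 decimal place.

175908.7

Degrees of freedom: 66 + 102 + 9 = 177.
Σ(nₕ−1)sₕ² = 66·35043.84 + 102·277307.56 + 9·59731.36 = 31135846.8.
s²ₚ = 31135846.8 / 177 = 175908.739... → 175908.7.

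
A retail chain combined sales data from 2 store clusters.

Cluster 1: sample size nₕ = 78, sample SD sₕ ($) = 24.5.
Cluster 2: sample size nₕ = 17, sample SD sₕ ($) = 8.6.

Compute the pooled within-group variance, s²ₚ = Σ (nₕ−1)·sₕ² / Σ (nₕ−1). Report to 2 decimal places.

509.71

1: (78−1)·24.5² = 77·600.25 = 46219.25
2: (17−1)·8.6² = 16·73.96 = 1183.36
Numerator = 47402.61; denominator = Σ(nₕ−1) = 93.
s²ₚ = 47402.61/93 = 509.7055... → 509.71.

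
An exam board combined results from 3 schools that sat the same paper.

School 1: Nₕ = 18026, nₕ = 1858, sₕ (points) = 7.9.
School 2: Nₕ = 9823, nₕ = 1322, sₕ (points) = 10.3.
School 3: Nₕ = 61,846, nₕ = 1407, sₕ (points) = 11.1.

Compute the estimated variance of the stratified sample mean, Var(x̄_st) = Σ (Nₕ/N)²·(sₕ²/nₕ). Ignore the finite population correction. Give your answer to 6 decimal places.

N = 89695. Term for each stratum: Wₕ²sₕ²/nₕ.
Var(x̄_st) = 0.001356659 + 0.000962487 + 0.041633088 = 0.043952234 → 0.043952.

0.043952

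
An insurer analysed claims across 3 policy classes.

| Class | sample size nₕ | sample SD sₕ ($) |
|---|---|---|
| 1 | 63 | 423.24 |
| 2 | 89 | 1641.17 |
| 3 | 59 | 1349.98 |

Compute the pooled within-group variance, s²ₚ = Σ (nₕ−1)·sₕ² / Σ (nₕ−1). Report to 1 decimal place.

1701109.1

1: (63−1)·423.24² = 62·179132.0976 = 11106190.0512
2: (89−1)·1641.17² = 88·2693438.9689 = 237022629.2632
3: (59−1)·1349.98² = 58·1822446.0004 = 105701868.0232
Numerator = 353830687.3376; denominator = Σ(nₕ−1) = 208.
s²ₚ = 353830687.3376/208 = 1701109.074... → 1701109.1.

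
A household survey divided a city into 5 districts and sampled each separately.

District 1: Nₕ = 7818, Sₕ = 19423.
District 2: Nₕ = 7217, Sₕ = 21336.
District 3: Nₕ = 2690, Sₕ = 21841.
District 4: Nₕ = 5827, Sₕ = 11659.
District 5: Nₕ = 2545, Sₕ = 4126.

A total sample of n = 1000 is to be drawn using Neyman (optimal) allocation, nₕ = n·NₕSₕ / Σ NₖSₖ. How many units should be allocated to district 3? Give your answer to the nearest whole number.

133

Σ NₕSₕ = 7818·19423 + 7217·21336 + 2690·21841 + 5827·11659 + 2545·4126 = 443020879.
Share for 3: 58752290/443020879 = 0.13262.
n_3 = 1000 × 0.13262 = 132.617... → 133.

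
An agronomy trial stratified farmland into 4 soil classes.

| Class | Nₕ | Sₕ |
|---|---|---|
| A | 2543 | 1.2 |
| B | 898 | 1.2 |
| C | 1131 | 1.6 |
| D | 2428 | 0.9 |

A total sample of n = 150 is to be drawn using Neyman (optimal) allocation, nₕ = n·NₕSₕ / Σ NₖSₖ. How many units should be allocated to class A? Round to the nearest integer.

56

Σ NₕSₕ = 2543·1.2 + 898·1.2 + 1131·1.6 + 2428·0.9 = 8124.
Share for A: 3051.6/8124 = 0.37563.
n_A = 150 × 0.37563 = 56.344... → 56.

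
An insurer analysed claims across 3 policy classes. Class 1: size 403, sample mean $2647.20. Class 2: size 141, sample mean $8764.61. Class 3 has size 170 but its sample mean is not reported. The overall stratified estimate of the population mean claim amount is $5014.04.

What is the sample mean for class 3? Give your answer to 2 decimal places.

7514.08

N = 403 + 141 + 170 = 714.
Overall total = μ·N = 5014.04·714 = 3580024.56.
Subtract the known strata: 403·2647.20 + 141·8764.61 = 2302631.61.
Remaining total for class 3: 3580024.56 − 2302631.61 = 1277392.95.
Divide by its size: 1277392.95 / 170 = 7514.0762... → 7514.08.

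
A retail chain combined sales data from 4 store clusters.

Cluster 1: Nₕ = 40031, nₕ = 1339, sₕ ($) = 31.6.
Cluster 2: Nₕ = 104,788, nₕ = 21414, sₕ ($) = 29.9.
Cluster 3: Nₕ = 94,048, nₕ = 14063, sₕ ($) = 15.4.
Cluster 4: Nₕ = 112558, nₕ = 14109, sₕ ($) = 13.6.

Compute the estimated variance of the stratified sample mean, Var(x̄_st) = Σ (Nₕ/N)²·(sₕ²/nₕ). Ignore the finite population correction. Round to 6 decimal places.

0.015941

N = 351425; Wₕ = Nₕ/N.
cluster 1: (40031/351425)²·31.6²/1339 = 0.009676564
cluster 2: (104788/351425)²·29.9²/21414 = 0.003711952
cluster 3: (94048/351425)²·15.4²/14063 = 0.001207806
cluster 4: (112558/351425)²·13.6²/14109 = 0.001344835
Sum = 0.015941157 → 0.015941.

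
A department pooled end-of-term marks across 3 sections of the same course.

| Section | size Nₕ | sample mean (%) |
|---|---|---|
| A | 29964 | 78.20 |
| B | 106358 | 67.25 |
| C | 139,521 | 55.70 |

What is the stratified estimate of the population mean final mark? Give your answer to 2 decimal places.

62.60

x̄_st = (Σ Nₕx̄ₕ) / (Σ Nₕ) = (29964·78.20 + 106358·67.25 + 139521·55.70) / 275843
= 17267080 / 275843 = 62.5975... → 62.60.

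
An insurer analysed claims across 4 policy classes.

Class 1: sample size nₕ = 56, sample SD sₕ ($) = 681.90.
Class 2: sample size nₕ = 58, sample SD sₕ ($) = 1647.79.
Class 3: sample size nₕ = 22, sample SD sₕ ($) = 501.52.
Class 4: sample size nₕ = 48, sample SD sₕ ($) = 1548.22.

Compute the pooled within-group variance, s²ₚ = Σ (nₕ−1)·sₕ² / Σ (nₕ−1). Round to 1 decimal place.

1657120.4

Degrees of freedom: 55 + 57 + 21 + 47 = 180.
Σ(nₕ−1)sₕ² = 55·464987.61 + 57·2715211.8841 + 21·251522.3104 + 47·2396985.1684 = 298281667.3769.
s²ₚ = 298281667.3769 / 180 = 1657120.374... → 1657120.4.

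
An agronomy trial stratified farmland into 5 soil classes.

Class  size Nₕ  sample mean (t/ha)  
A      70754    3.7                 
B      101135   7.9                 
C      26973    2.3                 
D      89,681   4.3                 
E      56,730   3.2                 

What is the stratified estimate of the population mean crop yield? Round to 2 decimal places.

N = 345273; weights Wₕ = Nₕ/N = (0.2049, 0.2929, 0.0781, 0.2597, 0.1643).
x̄_st = Σ Wₕ·x̄ₕ = 0.2049·3.7 + 0.2929·7.9 + 0.0781·2.3 + 0.2597·4.3 + 0.1643·3.2 ≈ 4.8946...
→ 4.89.

4.89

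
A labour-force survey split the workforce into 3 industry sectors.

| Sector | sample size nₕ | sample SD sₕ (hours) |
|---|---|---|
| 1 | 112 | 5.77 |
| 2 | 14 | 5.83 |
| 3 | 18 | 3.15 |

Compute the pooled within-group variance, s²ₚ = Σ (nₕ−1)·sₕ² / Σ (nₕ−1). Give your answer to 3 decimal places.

Degrees of freedom: 111 + 13 + 17 = 141.
Σ(nₕ−1)sₕ² = 111·33.2929 + 13·33.9889 + 17·9.9225 = 4306.0501.
s²ₚ = 4306.0501 / 141 = 30.53936... → 30.539.

30.539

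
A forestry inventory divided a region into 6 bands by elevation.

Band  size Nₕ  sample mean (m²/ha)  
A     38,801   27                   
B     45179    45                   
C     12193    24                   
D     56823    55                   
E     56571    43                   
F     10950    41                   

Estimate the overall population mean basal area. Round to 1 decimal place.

42.5

x̄_st = (Σ Nₕx̄ₕ) / (Σ Nₕ) = (38801·27 + 45179·45 + 12193·24 + 56823·55 + 56571·43 + 10950·41) / 220517
= 9380082 / 220517 = 42.537... → 42.5.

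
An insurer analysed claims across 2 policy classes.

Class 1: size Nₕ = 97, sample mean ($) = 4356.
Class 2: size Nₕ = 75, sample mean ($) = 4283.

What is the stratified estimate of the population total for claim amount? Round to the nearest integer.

1: 97·4356 = 422532
2: 75·4283 = 321225
τ̂ = Σ Nₕx̄ₕ = 743757.

743757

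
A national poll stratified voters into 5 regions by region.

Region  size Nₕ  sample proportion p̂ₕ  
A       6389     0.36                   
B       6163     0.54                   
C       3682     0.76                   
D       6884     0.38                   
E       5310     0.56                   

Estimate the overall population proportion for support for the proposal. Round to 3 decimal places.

0.493

Wₕ = Nₕ/N with N = 28428: 0.2247, 0.2168, 0.1295, 0.2422, 0.1868.
p̂_st = 0.2247·0.36 + 0.2168·0.54 + 0.1295·0.76 + 0.2422·0.38 + 0.1868·0.56 ≈ 0.49303... → 0.493.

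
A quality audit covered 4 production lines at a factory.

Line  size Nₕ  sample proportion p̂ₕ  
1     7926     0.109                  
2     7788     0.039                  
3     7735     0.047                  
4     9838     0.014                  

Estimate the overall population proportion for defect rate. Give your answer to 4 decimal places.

N = 7926 + 7788 + 7735 + 9838 = 33287.
Overall proportion = Σ (Nₕ/N)·p̂ₕ.
Σ Nₕp̂ₕ = 863.934 + 303.732 + 363.545 + 137.732 = 1668.943.
1668.943 / 33287 = 0.050138... → 0.0501.

0.0501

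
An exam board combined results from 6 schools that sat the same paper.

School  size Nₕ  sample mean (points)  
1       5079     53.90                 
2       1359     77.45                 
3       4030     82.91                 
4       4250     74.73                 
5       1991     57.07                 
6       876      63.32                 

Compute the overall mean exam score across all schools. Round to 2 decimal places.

x̄_st = (Σ Nₕx̄ₕ) / (Σ Nₕ) = (5079·53.90 + 1359·77.45 + 4030·82.91 + 4250·74.73 + 1991·57.07 + 876·63.32) / 17585
= 1199837.14 / 17585 = 68.2307... → 68.23.

68.23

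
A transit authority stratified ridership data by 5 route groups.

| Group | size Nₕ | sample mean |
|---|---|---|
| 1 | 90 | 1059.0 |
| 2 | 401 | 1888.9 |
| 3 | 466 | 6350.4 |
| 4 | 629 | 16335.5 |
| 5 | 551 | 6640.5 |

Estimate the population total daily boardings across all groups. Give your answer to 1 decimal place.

17745990.3

1: 90·1059.0 = 95310
2: 401·1888.9 = 757448.9
3: 466·6350.4 = 2959286.4
4: 629·16335.5 = 10275029.5
5: 551·6640.5 = 3658915.5
τ̂ = Σ Nₕx̄ₕ = 17745990.3.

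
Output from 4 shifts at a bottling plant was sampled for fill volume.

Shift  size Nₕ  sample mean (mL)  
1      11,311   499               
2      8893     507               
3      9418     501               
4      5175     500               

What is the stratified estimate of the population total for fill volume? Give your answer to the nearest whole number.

17458858

1: 11311·499 = 5644189
2: 8893·507 = 4508751
3: 9418·501 = 4718418
4: 5175·500 = 2587500
τ̂ = Σ Nₕx̄ₕ = 17458858.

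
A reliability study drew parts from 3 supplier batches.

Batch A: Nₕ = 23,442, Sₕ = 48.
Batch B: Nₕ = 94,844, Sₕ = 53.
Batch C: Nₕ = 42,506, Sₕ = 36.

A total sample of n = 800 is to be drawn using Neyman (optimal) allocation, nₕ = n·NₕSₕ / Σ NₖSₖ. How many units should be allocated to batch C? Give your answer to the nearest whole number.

A: NₕSₕ = 23442·48 = 1125216
B: NₕSₕ = 94844·53 = 5026732
C: NₕSₕ = 42506·36 = 1530216
Σ NₕSₕ = 7682164.
n_C = 800·1530216/7682164 = 159.353... → 159.

159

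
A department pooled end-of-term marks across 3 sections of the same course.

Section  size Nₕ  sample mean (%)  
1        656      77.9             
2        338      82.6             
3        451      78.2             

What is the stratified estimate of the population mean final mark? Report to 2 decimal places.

79.09

N = 656 + 338 + 451 = 1445.
Weight each subgroup mean by Nₕ/N and sum.
Σ Nₕx̄ₕ = 656·77.9 + 338·82.6 + 451·78.2 = 51102.4 + 27918.8 + 35268.2 = 114289.4.
Divide by N: 114289.4 / 1445 = 79.0930... → 79.09.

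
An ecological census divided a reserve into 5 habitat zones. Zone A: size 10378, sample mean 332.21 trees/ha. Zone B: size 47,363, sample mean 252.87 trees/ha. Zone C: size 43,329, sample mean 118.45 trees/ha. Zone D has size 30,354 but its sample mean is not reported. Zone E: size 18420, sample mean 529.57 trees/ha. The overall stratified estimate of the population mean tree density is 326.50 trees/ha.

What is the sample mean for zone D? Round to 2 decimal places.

613.19

Σ Nₕx̄ₕ = N·μ, so 30354·x̄_D = 149844·326.50 − (10378·332.21 + 47363·252.87 + 43329·118.45 + 18420·529.57).
= 48924066 − 30311356.64 = 18612709.36.
x̄_D = 18612709.36 / 30354 = 613.1880... → 613.19.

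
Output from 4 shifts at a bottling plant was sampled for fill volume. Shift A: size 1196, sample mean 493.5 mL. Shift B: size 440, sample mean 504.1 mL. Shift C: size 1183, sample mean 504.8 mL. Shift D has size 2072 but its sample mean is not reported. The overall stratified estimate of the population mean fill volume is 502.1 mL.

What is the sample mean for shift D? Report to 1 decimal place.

N = 1196 + 440 + 1183 + 2072 = 4891.
Overall total = μ·N = 502.1·4891 = 2455771.1.
Subtract the known strata: 1196·493.5 + 440·504.1 + 1183·504.8 = 1409208.4.
Remaining total for shift D: 2455771.1 − 1409208.4 = 1046562.7.
Divide by its size: 1046562.7 / 2072 = 505.098... → 505.1.

505.1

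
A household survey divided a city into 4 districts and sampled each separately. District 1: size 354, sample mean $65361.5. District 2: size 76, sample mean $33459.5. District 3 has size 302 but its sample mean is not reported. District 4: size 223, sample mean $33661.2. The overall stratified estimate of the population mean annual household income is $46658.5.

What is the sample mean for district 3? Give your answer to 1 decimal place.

37654.1

Σ Nₕx̄ₕ = N·μ, so 302·x̄_3 = 955·46658.5 − (354·65361.5 + 76·33459.5 + 223·33661.2).
= 44558867.5 − 33187340.6 = 11371526.9.
x̄_3 = 11371526.9 / 302 = 37654.063... → 37654.1.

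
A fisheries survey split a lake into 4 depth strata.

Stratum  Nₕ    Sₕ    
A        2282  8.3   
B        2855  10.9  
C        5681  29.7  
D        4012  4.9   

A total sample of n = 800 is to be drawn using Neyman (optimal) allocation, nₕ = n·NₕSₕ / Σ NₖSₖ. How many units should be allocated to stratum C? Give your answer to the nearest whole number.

566

Σ NₕSₕ = 2282·8.3 + 2855·10.9 + 5681·29.7 + 4012·4.9 = 238444.6.
Share for C: 168725.7/238444.6 = 0.70761.
n_C = 800 × 0.70761 = 566.088... → 566.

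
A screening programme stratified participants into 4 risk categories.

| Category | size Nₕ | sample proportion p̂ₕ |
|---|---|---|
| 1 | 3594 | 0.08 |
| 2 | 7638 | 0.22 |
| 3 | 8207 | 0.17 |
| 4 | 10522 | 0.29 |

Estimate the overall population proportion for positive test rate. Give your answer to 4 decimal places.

0.2141

Wₕ = Nₕ/N with N = 29961: 0.1200, 0.2549, 0.2739, 0.3512.
p̂_st = 0.1200·0.08 + 0.2549·0.22 + 0.2739·0.17 + 0.3512·0.29 ≈ 0.214093... → 0.2141.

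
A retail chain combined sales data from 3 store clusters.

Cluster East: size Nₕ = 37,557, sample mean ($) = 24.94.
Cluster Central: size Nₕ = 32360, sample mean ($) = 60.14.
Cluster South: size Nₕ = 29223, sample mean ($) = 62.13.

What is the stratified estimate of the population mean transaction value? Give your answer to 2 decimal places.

N = 99140; weights Wₕ = Nₕ/N = (0.3788, 0.3264, 0.2948).
x̄_st = Σ Wₕ·x̄ₕ = 0.3788·24.94 + 0.3264·60.14 + 0.2948·62.13 ≈ 47.3918...
→ 47.39.

47.39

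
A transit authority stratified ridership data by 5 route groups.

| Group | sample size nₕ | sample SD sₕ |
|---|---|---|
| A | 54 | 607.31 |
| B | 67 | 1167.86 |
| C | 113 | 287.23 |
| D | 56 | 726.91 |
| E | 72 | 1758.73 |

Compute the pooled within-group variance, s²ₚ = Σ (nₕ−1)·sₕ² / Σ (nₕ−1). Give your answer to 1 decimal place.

1029353.7

Degrees of freedom: 53 + 66 + 112 + 55 + 71 = 357.
Σ(nₕ−1)sₕ² = 53·368825.4361 + 66·1363896.9796 + 112·82501.0729 + 55·528398.1481 + 71·3093131.2129 = 367479283.1931.
s²ₚ = 367479283.1931 / 357 = 1029353.734... → 1029353.7.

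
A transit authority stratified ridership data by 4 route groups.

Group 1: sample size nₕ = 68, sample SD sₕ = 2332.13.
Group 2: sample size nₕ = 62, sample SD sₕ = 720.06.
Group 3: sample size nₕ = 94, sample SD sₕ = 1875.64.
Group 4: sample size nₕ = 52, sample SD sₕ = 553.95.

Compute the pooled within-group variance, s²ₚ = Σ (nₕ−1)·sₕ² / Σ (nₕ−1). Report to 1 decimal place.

1: (68−1)·2332.13² = 67·5438830.3369 = 364401632.5723
2: (62−1)·720.06² = 61·518486.4036 = 31627670.6196
3: (94−1)·1875.64² = 93·3518025.4096 = 327176363.0928
4: (52−1)·553.95² = 51·306860.6025 = 15649890.7275
Numerator = 738855557.0122; denominator = Σ(nₕ−1) = 272.
s²ₚ = 738855557.0122/272 = 2716380.724... → 2716380.7.

2716380.7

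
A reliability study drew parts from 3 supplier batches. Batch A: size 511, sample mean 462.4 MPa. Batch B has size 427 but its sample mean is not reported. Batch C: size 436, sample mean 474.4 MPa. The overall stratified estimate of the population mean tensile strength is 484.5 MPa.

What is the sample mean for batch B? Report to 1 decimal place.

N = 511 + 427 + 436 = 1374.
Overall total = μ·N = 484.5·1374 = 665703.
Subtract the known strata: 511·462.4 + 436·474.4 = 443124.8.
Remaining total for batch B: 665703 − 443124.8 = 222578.2.
Divide by its size: 222578.2 / 427 = 521.260... → 521.3.

521.3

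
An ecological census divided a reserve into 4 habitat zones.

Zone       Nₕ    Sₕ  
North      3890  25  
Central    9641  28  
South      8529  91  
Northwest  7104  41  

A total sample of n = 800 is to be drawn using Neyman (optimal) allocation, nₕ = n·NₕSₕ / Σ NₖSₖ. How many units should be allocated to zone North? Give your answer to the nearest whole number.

Σ NₕSₕ = 3890·25 + 9641·28 + 8529·91 + 7104·41 = 1434601.
Share for North: 97250/1434601 = 0.06779.
n_North = 800 × 0.06779 = 54.231... → 54.

54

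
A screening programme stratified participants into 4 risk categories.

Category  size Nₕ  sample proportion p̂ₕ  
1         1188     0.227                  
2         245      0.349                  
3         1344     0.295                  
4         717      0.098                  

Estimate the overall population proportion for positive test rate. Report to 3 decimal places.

N = 1188 + 245 + 1344 + 717 = 3494.
Overall proportion = Σ (Nₕ/N)·p̂ₕ.
Σ Nₕp̂ₕ = 269.676 + 85.505 + 396.48 + 70.266 = 821.927.
821.927 / 3494 = 0.23524... → 0.235.

0.235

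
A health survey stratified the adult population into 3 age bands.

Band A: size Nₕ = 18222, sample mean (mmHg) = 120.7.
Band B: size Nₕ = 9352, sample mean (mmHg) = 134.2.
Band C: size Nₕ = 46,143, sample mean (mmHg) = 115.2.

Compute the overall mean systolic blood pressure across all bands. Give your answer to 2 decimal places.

x̄_st = (Σ Nₕx̄ₕ) / (Σ Nₕ) = (18222·120.7 + 9352·134.2 + 46143·115.2) / 73717
= 8770107.4 / 73717 = 118.9699... → 118.97.

118.97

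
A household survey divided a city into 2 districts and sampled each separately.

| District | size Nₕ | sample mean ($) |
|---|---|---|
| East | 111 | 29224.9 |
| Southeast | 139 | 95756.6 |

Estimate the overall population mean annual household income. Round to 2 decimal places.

x̄_st = (Σ Nₕx̄ₕ) / (Σ Nₕ) = (111·29224.9 + 139·95756.6) / 250
= 16554131.3 / 250 = 66216.5252 → 66216.53.

66216.53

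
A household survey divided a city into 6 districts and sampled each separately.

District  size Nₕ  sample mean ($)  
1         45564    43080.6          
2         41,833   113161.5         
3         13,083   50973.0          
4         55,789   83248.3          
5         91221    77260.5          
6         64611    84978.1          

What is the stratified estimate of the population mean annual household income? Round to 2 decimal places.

x̄_st = (Σ Nₕx̄ₕ) / (Σ Nₕ) = (45564·43080.6 + 41833·113161.5 + 13083·50973.0 + 55789·83248.3 + 91221·77260.5 + 64611·84978.1) / 312101
= 24546328745.2 / 312101 = 78648.6706... → 78648.67.

78648.67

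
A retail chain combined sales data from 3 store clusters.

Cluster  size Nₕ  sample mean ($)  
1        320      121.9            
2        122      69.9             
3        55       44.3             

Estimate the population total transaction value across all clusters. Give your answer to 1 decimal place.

1: 320·121.9 = 39008
2: 122·69.9 = 8527.8
3: 55·44.3 = 2436.5
τ̂ = Σ Nₕx̄ₕ = 49972.3.

49972.3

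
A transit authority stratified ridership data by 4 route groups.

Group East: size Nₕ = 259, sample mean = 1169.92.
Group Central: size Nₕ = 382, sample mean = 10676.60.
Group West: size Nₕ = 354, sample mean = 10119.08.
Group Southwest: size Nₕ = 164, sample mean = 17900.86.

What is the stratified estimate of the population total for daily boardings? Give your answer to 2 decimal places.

East: 259·1169.92 = 303009.28
Central: 382·10676.60 = 4078461.2
West: 354·10119.08 = 3582154.32
Southwest: 164·17900.86 = 2935741.04
τ̂ = Σ Nₕx̄ₕ = 10899365.84.

10899365.84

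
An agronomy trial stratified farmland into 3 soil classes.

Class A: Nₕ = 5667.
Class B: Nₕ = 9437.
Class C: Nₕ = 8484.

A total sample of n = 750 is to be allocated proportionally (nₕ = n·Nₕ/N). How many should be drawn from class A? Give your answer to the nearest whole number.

180

Share of class A = 5667/23588 = 0.24025.
Allocate 750 × 0.24025 = 180.187... → 180.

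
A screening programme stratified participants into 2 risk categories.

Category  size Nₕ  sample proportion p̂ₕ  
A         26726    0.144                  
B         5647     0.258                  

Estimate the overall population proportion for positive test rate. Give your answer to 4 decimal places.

0.1639

N = 26726 + 5647 = 32373.
Overall proportion = Σ (Nₕ/N)·p̂ₕ.
Σ Nₕp̂ₕ = 3848.544 + 1456.926 = 5305.47.
5305.47 / 32373 = 0.163886... → 0.1639.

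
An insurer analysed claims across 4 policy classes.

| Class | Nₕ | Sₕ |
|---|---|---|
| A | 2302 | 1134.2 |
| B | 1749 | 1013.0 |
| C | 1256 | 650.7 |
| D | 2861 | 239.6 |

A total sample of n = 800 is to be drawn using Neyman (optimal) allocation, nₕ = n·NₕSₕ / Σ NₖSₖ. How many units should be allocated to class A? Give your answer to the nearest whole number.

Σ NₕSₕ = 2302·1134.2 + 1749·1013.0 + 1256·650.7 + 2861·239.6 = 5885440.2.
Share for A: 2610928.4/5885440.2 = 0.44362.
n_A = 800 × 0.44362 = 354.900... → 355.

355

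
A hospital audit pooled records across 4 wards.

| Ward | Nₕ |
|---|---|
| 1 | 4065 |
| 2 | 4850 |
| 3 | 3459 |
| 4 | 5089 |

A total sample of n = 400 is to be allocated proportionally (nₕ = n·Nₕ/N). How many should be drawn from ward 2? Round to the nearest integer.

Share of ward 2 = 4850/17463 = 0.27773.
Allocate 400 × 0.27773 = 111.092... → 111.

111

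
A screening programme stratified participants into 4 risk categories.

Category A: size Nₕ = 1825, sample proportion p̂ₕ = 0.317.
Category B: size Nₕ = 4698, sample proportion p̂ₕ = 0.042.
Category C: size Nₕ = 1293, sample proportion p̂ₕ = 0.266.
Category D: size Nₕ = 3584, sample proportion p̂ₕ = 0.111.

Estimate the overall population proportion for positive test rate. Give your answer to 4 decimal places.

0.1331

N = 1825 + 4698 + 1293 + 3584 = 11400.
Overall proportion = Σ (Nₕ/N)·p̂ₕ.
Σ Nₕp̂ₕ = 578.525 + 197.316 + 343.938 + 397.824 = 1517.603.
1517.603 / 11400 = 0.133123... → 0.1331.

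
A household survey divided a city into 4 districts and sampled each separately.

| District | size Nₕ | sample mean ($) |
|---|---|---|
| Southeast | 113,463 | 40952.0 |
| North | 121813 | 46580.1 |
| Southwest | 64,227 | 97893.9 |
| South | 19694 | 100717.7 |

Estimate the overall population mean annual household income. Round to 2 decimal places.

N = 113463 + 121813 + 64227 + 19694 = 319197.
Overall mean = Σ (Nₕ/N)·x̄ₕ — weight by population share, not a simple average.
Σ Nₕx̄ₕ = 113463·40952.0 + 121813·46580.1 + 64227·97893.9 + 19694·100717.7 = 4646536776 + 5674061721.3 + 6287431515.3 + 1983534383.8 = 18591564396.4.
Divide by N: 18591564396.4 / 319197 = 58244.7968... → 58244.80.

58244.80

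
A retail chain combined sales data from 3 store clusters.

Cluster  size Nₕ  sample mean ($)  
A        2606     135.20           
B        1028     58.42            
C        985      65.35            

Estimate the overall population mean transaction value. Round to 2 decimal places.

103.22

x̄_st = (Σ Nₕx̄ₕ) / (Σ Nₕ) = (2606·135.20 + 1028·58.42 + 985·65.35) / 4619
= 476756.71 / 4619 = 103.2164... → 103.22.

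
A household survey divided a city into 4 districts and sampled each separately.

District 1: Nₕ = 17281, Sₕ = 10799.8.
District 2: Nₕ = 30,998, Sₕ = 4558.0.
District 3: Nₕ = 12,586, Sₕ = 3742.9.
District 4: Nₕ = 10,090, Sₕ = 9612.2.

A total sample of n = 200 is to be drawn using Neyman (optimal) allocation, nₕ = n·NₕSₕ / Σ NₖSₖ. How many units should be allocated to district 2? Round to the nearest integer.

1: NₕSₕ = 17281·10799.8 = 186631343.8
2: NₕSₕ = 30998·4558.0 = 141288884
3: NₕSₕ = 12586·3742.9 = 47108139.4
4: NₕSₕ = 10090·9612.2 = 96987098
Σ NₕSₕ = 472015465.2.
n_2 = 200·141288884/472015465.2 = 59.866... → 60.

60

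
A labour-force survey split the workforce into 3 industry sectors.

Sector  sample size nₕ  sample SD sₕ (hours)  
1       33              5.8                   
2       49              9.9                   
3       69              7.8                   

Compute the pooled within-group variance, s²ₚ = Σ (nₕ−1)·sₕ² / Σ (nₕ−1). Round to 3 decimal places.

67.014

Degrees of freedom: 32 + 48 + 68 = 148.
Σ(nₕ−1)sₕ² = 32·33.64 + 48·98.01 + 68·60.84 = 9918.08.
s²ₚ = 9918.08 / 148 = 67.01405... → 67.014.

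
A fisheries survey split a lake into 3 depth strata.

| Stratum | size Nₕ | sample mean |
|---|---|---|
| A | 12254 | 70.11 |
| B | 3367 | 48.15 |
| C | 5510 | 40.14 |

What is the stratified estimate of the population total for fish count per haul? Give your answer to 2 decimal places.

1242420.39

A: 12254·70.11 = 859127.94
B: 3367·48.15 = 162121.05
C: 5510·40.14 = 221171.4
τ̂ = Σ Nₕx̄ₕ = 1242420.39.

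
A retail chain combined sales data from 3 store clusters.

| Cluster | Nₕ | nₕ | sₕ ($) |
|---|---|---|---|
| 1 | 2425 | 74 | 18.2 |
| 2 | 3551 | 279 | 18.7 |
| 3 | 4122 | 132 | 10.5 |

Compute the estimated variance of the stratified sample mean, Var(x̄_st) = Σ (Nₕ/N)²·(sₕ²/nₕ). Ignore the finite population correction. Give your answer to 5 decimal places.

0.55231

N = 10098; Wₕ = Nₕ/N.
cluster 1: (2425/10098)²·18.2²/74 = 0.25814505
cluster 2: (3551/10098)²·18.7²/279 = 0.15499212
cluster 3: (4122/10098)²·10.5²/132 = 0.13917137
Sum = 0.55230855 → 0.55231.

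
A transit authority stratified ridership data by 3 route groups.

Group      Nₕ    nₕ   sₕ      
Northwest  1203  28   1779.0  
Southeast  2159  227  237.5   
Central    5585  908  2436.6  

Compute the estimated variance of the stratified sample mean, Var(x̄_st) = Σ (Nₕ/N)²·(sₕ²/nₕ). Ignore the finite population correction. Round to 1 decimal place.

4605.8

N = 8947; Wₕ = Nₕ/N.
group Northwest: (1203/8947)²·1779.0²/28 = 2043.4793
group Southeast: (2159/8947)²·237.5²/227 = 14.4694
group Central: (5585/8947)²·2436.6²/908 = 2547.8515
Sum = 4605.8002 → 4605.8.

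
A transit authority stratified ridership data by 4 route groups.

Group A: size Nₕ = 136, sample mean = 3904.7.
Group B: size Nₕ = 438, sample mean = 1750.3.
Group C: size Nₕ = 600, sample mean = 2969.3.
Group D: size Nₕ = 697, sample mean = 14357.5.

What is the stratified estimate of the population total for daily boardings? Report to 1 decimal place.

Estimate total by summing Nₕ·x̄ₕ over strata.
136·3904.7 + 438·1750.3 + 600·2969.3 + 697·14357.5 = 531039.2 + 766631.4 + 1781580 + 10007177.5 = 13086428.1.

13086428.1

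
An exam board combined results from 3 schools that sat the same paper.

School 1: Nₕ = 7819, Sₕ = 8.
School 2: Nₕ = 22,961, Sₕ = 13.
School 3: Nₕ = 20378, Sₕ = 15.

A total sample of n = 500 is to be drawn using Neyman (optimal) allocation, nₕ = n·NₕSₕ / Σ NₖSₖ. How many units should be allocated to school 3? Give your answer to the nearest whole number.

229

1: NₕSₕ = 7819·8 = 62552
2: NₕSₕ = 22961·13 = 298493
3: NₕSₕ = 20378·15 = 305670
Σ NₕSₕ = 666715.
n_3 = 500·305670/666715 = 229.236... → 229.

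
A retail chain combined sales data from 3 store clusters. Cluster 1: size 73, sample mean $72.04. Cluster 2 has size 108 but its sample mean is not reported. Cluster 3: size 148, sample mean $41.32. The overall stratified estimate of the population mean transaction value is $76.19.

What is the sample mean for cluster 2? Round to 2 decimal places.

126.78

N = 73 + 108 + 148 = 329.
Overall total = μ·N = 76.19·329 = 25066.51.
Subtract the known strata: 73·72.04 + 148·41.32 = 11374.28.
Remaining total for cluster 2: 25066.51 − 11374.28 = 13692.23.
Divide by its size: 13692.23 / 108 = 126.7799... → 126.78.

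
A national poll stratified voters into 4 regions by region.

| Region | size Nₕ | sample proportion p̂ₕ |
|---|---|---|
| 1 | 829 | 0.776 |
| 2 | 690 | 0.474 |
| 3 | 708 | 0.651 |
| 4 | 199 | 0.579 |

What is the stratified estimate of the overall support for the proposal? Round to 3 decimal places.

0.637

Wₕ = Nₕ/N with N = 2426: 0.3417, 0.2844, 0.2918, 0.0820.
p̂_st = 0.3417·0.776 + 0.2844·0.474 + 0.2918·0.651 + 0.0820·0.579 ≈ 0.63747... → 0.637.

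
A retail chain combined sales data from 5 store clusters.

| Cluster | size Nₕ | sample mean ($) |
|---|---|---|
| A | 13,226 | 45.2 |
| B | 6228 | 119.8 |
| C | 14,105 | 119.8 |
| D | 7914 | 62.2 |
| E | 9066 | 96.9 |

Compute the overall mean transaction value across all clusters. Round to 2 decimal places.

N = 13226 + 6228 + 14105 + 7914 + 9066 = 50539.
Weight each subgroup mean by Nₕ/N and sum.
Σ Nₕx̄ₕ = 13226·45.2 + 6228·119.8 + 14105·119.8 + 7914·62.2 + 9066·96.9 = 597815.2 + 746114.4 + 1689779 + 492250.8 + 878495.4 = 4404454.8.
Divide by N: 4404454.8 / 50539 = 87.1496... → 87.15.

87.15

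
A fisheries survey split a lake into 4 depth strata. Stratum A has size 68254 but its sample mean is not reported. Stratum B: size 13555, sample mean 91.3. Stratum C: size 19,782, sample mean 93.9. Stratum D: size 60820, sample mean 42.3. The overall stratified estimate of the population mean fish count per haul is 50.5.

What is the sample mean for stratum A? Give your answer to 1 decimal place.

Σ Nₕx̄ₕ = N·μ, so 68254·x̄_A = 162411·50.5 − (13555·91.3 + 19782·93.9 + 60820·42.3).
= 8201755.5 − 5667787.3 = 2533968.2.
x̄_A = 2533968.2 / 68254 = 37.126... → 37.1.

37.1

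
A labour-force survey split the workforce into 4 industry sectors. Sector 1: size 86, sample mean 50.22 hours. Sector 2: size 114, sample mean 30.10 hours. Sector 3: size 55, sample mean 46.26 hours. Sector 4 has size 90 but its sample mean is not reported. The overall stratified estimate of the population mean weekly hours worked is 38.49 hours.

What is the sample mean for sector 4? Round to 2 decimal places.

Σ Nₕx̄ₕ = N·μ, so 90·x̄_4 = 345·38.49 − (86·50.22 + 114·30.10 + 55·46.26).
= 13279.05 − 10294.62 = 2984.43.
x̄_4 = 2984.43 / 90 = 33.1603... → 33.16.

33.16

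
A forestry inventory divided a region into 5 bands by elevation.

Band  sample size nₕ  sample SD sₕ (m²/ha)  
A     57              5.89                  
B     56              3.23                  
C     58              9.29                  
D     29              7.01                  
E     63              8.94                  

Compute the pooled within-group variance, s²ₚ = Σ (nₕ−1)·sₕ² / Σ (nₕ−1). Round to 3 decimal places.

Degrees of freedom: 56 + 55 + 57 + 28 + 62 = 258.
Σ(nₕ−1)sₕ² = 56·34.6921 + 55·10.4329 + 57·86.3041 + 28·49.1401 + 62·79.9236 = 13767.0868.
s²ₚ = 13767.0868 / 258 = 53.36080... → 53.361.

53.361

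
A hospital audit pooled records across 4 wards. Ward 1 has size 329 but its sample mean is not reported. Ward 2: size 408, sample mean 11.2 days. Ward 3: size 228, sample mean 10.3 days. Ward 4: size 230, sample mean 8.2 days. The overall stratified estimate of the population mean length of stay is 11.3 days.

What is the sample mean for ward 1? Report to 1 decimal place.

14.3

N = 329 + 408 + 228 + 230 = 1195.
Overall total = μ·N = 11.3·1195 = 13503.5.
Subtract the known strata: 408·11.2 + 228·10.3 + 230·8.2 = 8804.
Remaining total for ward 1: 13503.5 − 8804 = 4699.5.
Divide by its size: 4699.5 / 329 = 14.284... → 14.3.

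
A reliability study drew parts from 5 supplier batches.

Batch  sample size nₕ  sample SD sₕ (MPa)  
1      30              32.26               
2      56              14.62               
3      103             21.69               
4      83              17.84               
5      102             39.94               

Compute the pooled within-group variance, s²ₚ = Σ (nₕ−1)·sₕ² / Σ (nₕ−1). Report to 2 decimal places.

1: (30−1)·32.26² = 29·1040.7076 = 30180.5204
2: (56−1)·14.62² = 55·213.7444 = 11755.942
3: (103−1)·21.69² = 102·470.4561 = 47986.5222
4: (83−1)·17.84² = 82·318.2656 = 26097.7792
5: (102−1)·39.94² = 101·1595.2036 = 161115.5636
Numerator = 277136.3274; denominator = Σ(nₕ−1) = 369.
s²ₚ = 277136.3274/369 = 751.0470... → 751.05.

751.05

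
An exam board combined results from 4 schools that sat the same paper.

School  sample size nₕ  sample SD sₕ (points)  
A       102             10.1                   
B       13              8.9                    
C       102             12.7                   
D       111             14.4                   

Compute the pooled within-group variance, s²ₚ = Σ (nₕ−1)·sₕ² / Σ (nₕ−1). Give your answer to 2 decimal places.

155.41

Degrees of freedom: 101 + 12 + 101 + 110 = 324.
Σ(nₕ−1)sₕ² = 101·102.01 + 12·79.21 + 101·161.29 + 110·207.36 = 50353.42.
s²ₚ = 50353.42 / 324 = 155.4118... → 155.41.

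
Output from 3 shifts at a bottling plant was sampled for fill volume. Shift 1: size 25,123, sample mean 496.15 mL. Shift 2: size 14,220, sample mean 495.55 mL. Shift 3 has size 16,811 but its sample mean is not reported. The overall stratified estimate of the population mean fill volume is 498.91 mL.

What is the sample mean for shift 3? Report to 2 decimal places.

505.88

N = 25123 + 14220 + 16811 = 56154.
Overall total = μ·N = 498.91·56154 = 28015792.14.
Subtract the known strata: 25123·496.15 + 14220·495.55 = 19511497.45.
Remaining total for shift 3: 28015792.14 − 19511497.45 = 8504294.69.
Divide by its size: 8504294.69 / 16811 = 505.8768... → 505.88.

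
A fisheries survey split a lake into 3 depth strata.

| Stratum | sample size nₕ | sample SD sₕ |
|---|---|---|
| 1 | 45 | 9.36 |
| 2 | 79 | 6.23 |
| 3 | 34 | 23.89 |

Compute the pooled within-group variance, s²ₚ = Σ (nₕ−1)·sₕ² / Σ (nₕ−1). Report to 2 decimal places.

165.91

Degrees of freedom: 44 + 78 + 33 = 155.
Σ(nₕ−1)sₕ² = 44·87.6096 + 78·38.8129 + 33·570.7321 = 25716.3879.
s²ₚ = 25716.3879 / 155 = 165.9122... → 165.91.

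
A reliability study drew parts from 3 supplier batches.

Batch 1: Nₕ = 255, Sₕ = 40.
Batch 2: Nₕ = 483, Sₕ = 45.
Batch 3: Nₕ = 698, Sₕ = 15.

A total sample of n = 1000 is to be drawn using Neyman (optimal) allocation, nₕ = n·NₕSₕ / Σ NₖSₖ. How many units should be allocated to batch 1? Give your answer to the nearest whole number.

1: NₕSₕ = 255·40 = 10200
2: NₕSₕ = 483·45 = 21735
3: NₕSₕ = 698·15 = 10470
Σ NₕSₕ = 42405.
n_1 = 1000·10200/42405 = 240.538... → 241.

241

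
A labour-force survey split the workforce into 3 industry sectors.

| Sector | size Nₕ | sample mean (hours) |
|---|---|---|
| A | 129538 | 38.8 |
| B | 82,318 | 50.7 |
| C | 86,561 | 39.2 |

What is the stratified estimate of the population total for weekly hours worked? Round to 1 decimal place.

Estimate total by summing Nₕ·x̄ₕ over strata.
129538·38.8 + 82318·50.7 + 86561·39.2 = 5026074.4 + 4173522.6 + 3393191.2 = 12592788.2.

12592788.2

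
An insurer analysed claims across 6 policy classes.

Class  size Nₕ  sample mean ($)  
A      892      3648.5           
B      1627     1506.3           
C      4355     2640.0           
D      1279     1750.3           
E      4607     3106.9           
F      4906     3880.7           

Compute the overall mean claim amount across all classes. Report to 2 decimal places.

2988.41

x̄_st = (Σ Nₕx̄ₕ) / (Σ Nₕ) = (892·3648.5 + 1627·1506.3 + 4355·2640.0 + 1279·1750.3 + 4607·3106.9 + 4906·3880.7) / 17666
= 52793248.3 / 17666 = 2988.4098... → 2988.41.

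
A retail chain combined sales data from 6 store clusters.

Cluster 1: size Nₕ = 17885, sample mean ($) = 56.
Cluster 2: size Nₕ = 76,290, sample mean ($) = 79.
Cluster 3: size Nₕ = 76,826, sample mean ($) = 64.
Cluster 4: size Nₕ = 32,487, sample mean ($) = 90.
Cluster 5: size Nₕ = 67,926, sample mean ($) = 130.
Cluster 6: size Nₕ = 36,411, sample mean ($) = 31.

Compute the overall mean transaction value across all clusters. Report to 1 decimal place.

80.7

x̄_st = (Σ Nₕx̄ₕ) / (Σ Nₕ) = (17885·56 + 76290·79 + 76826·64 + 32487·90 + 67926·130 + 36411·31) / 307825
= 24828285 / 307825 = 80.657... → 80.7.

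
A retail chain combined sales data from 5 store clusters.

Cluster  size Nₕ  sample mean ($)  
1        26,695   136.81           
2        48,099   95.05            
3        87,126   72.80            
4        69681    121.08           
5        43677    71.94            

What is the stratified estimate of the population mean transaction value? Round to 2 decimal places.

94.98

N = 275278; weights Wₕ = Nₕ/N = (0.0970, 0.1747, 0.3165, 0.2531, 0.1587).
x̄_st = Σ Wₕ·x̄ₕ = 0.0970·136.81 + 0.1747·95.05 + 0.3165·72.80 + 0.2531·121.08 + 0.1587·71.94 ≈ 94.9797...
→ 94.98.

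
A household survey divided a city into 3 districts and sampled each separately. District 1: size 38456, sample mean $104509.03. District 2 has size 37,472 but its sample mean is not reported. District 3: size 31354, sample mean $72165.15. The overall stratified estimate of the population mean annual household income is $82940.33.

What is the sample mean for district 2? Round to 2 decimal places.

69821.18

Σ Nₕx̄ₕ = N·μ, so 37472·x̄_2 = 107282·82940.33 − (38456·104509.03 + 31354·72165.15).
= 8898004483.06 − 6281665370.78 = 2616339112.28.
x̄_2 = 2616339112.28 / 37472 = 69821.1761... → 69821.18.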